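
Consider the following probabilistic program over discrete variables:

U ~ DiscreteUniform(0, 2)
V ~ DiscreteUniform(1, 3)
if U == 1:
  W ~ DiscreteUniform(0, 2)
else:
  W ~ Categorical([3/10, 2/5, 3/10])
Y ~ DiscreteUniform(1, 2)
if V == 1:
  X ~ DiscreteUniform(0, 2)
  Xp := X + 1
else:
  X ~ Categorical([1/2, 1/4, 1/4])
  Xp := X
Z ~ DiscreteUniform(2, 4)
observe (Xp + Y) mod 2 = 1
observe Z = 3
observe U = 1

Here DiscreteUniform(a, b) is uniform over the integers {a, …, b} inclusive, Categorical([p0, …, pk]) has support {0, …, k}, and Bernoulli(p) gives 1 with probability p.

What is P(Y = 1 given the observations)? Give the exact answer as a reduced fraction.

Enumerate traces; 27 have nonzero weight after conditioning:
  (U=1, V=1, W=0, Y=1, X=1, Z=3) weight 1/486
  (U=1, V=1, W=0, Y=2, X=0, Z=3) weight 1/486
  (U=1, V=1, W=0, Y=2, X=2, Z=3) weight 1/486
  (U=1, V=1, W=1, Y=1, X=1, Z=3) weight 1/486
  (U=1, V=1, W=1, Y=2, X=0, Z=3) weight 1/486
  (U=1, V=1, W=1, Y=2, X=2, Z=3) weight 1/486
  (U=1, V=1, W=2, Y=1, X=1, Z=3) weight 1/486
  (U=1, V=1, W=2, Y=2, X=0, Z=3) weight 1/486
  … 19 more
Group by Y:
  weight(Y=1) = 11/324
  weight(Y=2) = 7/324
Total weight = 11/324 + 7/324 = 1/18
P(Y=1 | obs) = 11/324 / 1/18 = 11/18
P(Y=2 | obs) = 7/324 / 1/18 = 7/18

P(Y = 1 | obs) = 11/18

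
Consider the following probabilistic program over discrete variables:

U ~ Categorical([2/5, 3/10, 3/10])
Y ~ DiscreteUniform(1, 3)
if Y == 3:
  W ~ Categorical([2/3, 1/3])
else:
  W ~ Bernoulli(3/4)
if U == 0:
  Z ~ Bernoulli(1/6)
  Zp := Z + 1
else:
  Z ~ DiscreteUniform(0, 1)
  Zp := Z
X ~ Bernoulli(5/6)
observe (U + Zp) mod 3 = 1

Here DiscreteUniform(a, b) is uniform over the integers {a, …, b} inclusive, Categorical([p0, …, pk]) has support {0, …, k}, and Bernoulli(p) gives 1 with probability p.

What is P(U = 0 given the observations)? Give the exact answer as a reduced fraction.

P(U = 0 | obs) = 20/29

Enumerate traces; 24 have nonzero weight after conditioning:
  (U=0, Y=1, W=0, Z=0, X=0) weight 1/216
  (U=0, Y=1, W=0, Z=0, X=1) weight 5/216
  (U=0, Y=1, W=1, Z=0, X=0) weight 1/72
  (U=0, Y=1, W=1, Z=0, X=1) weight 5/72
  (U=0, Y=2, W=0, Z=0, X=0) weight 1/216
  (U=0, Y=2, W=0, Z=0, X=1) weight 5/216
  (U=0, Y=2, W=1, Z=0, X=0) weight 1/72
  (U=0, Y=2, W=1, Z=0, X=1) weight 5/72
  (U=1, Y=1, W=0, Z=0, X=0) weight 1/480
  … 15 more
Group by U:
  weight(U=0) = 1/3
  weight(U=1) = 3/20
Total weight = 1/3 + 3/20 = 29/60
P(U=0 | obs) = 1/3 / 29/60 = 20/29
P(U=1 | obs) = 3/20 / 29/60 = 9/29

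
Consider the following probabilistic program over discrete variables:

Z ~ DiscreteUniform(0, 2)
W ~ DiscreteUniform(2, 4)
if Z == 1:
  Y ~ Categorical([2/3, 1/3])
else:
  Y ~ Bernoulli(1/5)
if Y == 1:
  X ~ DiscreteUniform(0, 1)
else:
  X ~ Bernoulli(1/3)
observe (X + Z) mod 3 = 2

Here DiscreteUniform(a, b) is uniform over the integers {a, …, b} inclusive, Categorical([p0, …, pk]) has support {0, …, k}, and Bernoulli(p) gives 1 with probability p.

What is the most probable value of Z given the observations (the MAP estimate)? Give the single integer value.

argmax_v P(Z = v | obs) = 2

Enumerate traces; 12 have nonzero weight after conditioning:
  (Z=1, W=2, Y=0, X=1) weight 2/81
  (Z=1, W=2, Y=1, X=1) weight 1/54
  (Z=1, W=3, Y=0, X=1) weight 2/81
  (Z=1, W=3, Y=1, X=1) weight 1/54
  (Z=1, W=4, Y=0, X=1) weight 2/81
  (Z=1, W=4, Y=1, X=1) weight 1/54
  (Z=2, W=2, Y=0, X=0) weight 8/135
  (Z=2, W=2, Y=1, X=0) weight 1/90
  … 4 more
Group by Z:
  weight(Z=1) = 7/54
  weight(Z=2) = 19/90
Total weight = 7/54 + 19/90 = 46/135
P(Z=1 | obs) = 7/54 / 46/135 = 35/92
P(Z=2 | obs) = 19/90 / 46/135 = 57/92
argmax = 2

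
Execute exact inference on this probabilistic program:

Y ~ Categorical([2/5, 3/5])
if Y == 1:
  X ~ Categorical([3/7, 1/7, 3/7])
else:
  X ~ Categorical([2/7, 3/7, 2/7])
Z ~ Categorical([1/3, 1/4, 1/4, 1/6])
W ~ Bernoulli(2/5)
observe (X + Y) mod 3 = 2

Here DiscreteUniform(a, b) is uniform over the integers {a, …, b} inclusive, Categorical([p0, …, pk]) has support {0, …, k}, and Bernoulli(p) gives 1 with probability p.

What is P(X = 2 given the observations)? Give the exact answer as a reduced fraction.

P(X = 2 | obs) = 4/7

Enumerate traces; 16 have nonzero weight after conditioning:
  (Y=0, X=2, Z=0, W=0) weight 4/175
  (Y=0, X=2, Z=0, W=1) weight 8/525
  (Y=0, X=2, Z=1, W=0) weight 3/175
  (Y=0, X=2, Z=1, W=1) weight 2/175
  (Y=0, X=2, Z=2, W=0) weight 3/175
  (Y=0, X=2, Z=2, W=1) weight 2/175
  (Y=0, X=2, Z=3, W=0) weight 2/175
  (Y=0, X=2, Z=3, W=1) weight 4/525
  (Y=1, X=1, Z=0, W=0) weight 3/175
  … 7 more
Group by X:
  weight(X=1) = 3/35
  weight(X=2) = 4/35
Total weight = 3/35 + 4/35 = 1/5
P(X=1 | obs) = 3/35 / 1/5 = 3/7
P(X=2 | obs) = 4/35 / 1/5 = 4/7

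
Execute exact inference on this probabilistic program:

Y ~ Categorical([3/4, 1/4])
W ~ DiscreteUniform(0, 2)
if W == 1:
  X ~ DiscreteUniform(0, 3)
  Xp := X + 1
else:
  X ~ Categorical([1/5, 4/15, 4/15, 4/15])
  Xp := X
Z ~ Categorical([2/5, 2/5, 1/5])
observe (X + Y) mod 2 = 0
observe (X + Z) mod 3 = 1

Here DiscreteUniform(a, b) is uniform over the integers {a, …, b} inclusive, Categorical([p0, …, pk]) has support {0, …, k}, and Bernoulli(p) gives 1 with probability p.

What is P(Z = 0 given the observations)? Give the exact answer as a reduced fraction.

Enumerate traces; 12 have nonzero weight after conditioning:
  (Y=0, W=0, X=0, Z=1) weight 1/50
  (Y=0, W=0, X=2, Z=2) weight 1/75
  (Y=0, W=1, X=0, Z=1) weight 1/40
  (Y=0, W=1, X=2, Z=2) weight 1/80
  (Y=0, W=2, X=0, Z=1) weight 1/50
  (Y=0, W=2, X=2, Z=2) weight 1/75
  (Y=1, W=0, X=1, Z=0) weight 2/225
  (Y=1, W=0, X=3, Z=1) weight 2/225
  … 4 more
Group by Z:
  weight(Z=0) = 47/1800
  weight(Z=1) = 41/450
  weight(Z=2) = 47/1200
Total weight = 47/1800 + 41/450 + 47/1200 = 563/3600
P(Z=0 | obs) = 47/1800 / 563/3600 = 94/563
P(Z=1 | obs) = 41/450 / 563/3600 = 328/563
P(Z=2 | obs) = 47/1200 / 563/3600 = 141/563

P(Z = 0 | obs) = 94/563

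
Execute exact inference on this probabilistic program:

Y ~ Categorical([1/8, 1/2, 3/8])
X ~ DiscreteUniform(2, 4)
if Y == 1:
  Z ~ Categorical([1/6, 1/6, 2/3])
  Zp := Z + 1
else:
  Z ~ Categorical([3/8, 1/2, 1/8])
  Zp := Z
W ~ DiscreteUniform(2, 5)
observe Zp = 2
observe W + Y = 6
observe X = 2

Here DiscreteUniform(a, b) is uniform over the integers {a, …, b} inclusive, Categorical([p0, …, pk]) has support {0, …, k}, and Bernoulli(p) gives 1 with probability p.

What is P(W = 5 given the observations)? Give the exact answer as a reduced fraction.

Enumerate traces; 2 have nonzero weight after conditioning:
  (Y=1, X=2, Z=1, W=5) weight 1/144
  (Y=2, X=2, Z=2, W=4) weight 1/256
Group by W:
  weight(W=4) = 1/256
  weight(W=5) = 1/144
Total weight = 1/256 + 1/144 = 25/2304
P(W=4 | obs) = 1/256 / 25/2304 = 9/25
P(W=5 | obs) = 1/144 / 25/2304 = 16/25

P(W = 5 | obs) = 16/25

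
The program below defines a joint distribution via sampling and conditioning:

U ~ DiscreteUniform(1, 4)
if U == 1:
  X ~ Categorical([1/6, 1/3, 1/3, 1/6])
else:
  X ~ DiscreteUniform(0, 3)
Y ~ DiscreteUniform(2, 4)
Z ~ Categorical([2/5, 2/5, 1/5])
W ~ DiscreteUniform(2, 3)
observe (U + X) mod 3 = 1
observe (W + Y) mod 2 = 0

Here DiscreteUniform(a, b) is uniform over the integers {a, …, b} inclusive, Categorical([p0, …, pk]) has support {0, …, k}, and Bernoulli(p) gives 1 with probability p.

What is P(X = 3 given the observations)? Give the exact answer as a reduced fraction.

Enumerate traces; 54 have nonzero weight after conditioning:
  (U=1, X=0, Y=2, Z=0, W=2) weight 1/360
  (U=1, X=0, Y=2, Z=1, W=2) weight 1/360
  (U=1, X=0, Y=2, Z=2, W=2) weight 1/720
  (U=1, X=0, Y=3, Z=0, W=3) weight 1/360
  (U=1, X=0, Y=3, Z=1, W=3) weight 1/360
  (U=1, X=0, Y=3, Z=2, W=3) weight 1/720
  (U=1, X=0, Y=4, Z=0, W=2) weight 1/360
  (U=1, X=0, Y=4, Z=1, W=2) weight 1/360
  (U=1, X=3, Y=2, Z=0, W=2) weight 1/360
  (U=2, X=2, Y=2, Z=0, W=2) weight 1/240
  … 44 more
Group by X:
  weight(X=0) = 5/96
  weight(X=1) = 1/32
  weight(X=2) = 1/32
  weight(X=3) = 5/96
Total weight = 5/96 + 1/32 + 1/32 + 5/96 = 1/6
P(X=0 | obs) = 5/96 / 1/6 = 5/16
P(X=1 | obs) = 1/32 / 1/6 = 3/16
P(X=2 | obs) = 1/32 / 1/6 = 3/16
P(X=3 | obs) = 5/96 / 1/6 = 5/16

P(X = 3 | obs) = 5/16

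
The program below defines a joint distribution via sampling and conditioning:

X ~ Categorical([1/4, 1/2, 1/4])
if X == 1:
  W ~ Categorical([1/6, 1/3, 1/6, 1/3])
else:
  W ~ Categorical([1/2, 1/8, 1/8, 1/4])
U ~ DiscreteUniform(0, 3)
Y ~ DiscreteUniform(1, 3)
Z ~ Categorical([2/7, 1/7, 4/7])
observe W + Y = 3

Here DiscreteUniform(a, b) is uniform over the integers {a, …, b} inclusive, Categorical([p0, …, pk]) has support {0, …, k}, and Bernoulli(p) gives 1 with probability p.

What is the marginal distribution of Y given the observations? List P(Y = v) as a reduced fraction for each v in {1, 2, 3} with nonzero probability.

P(Y=1) = 7/34, P(Y=2) = 11/34, P(Y=3) = 8/17

Enumerate traces; 108 have nonzero weight after conditioning:
  (X=0, W=0, U=0, Y=3, Z=0) weight 1/336
  (X=0, W=0, U=0, Y=3, Z=1) weight 1/672
  (X=0, W=0, U=0, Y=3, Z=2) weight 1/168
  (X=0, W=0, U=1, Y=3, Z=0) weight 1/336
  (X=0, W=0, U=1, Y=3, Z=1) weight 1/672
  (X=0, W=0, U=1, Y=3, Z=2) weight 1/168
  (X=0, W=0, U=2, Y=3, Z=0) weight 1/336
  (X=0, W=0, U=2, Y=3, Z=1) weight 1/672
  (X=0, W=1, U=0, Y=2, Z=0) weight 1/1344
  (X=0, W=2, U=0, Y=1, Z=0) weight 1/1344
  … 98 more
Group by Y:
  weight(Y=1) = 7/144
  weight(Y=2) = 11/144
  weight(Y=3) = 1/9
Total weight = 7/144 + 11/144 + 1/9 = 17/72
P(Y=1 | obs) = 7/144 / 17/72 = 7/34
P(Y=2 | obs) = 11/144 / 17/72 = 11/34
P(Y=3 | obs) = 1/9 / 17/72 = 8/17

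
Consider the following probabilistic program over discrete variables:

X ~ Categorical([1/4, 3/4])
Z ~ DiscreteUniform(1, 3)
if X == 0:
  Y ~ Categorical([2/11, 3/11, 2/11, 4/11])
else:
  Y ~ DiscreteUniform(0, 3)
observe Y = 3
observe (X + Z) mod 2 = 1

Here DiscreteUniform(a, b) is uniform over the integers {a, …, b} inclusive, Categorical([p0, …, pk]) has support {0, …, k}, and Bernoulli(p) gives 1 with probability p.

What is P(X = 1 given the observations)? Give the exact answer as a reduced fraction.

P(X = 1 | obs) = 33/65

Enumerate traces; 3 have nonzero weight after conditioning:
  (X=0, Z=1, Y=3) weight 1/33
  (X=0, Z=3, Y=3) weight 1/33
  (X=1, Z=2, Y=3) weight 1/16
Group by X:
  weight(X=0) = 2/33
  weight(X=1) = 1/16
Total weight = 2/33 + 1/16 = 65/528
P(X=0 | obs) = 2/33 / 65/528 = 32/65
P(X=1 | obs) = 1/16 / 65/528 = 33/65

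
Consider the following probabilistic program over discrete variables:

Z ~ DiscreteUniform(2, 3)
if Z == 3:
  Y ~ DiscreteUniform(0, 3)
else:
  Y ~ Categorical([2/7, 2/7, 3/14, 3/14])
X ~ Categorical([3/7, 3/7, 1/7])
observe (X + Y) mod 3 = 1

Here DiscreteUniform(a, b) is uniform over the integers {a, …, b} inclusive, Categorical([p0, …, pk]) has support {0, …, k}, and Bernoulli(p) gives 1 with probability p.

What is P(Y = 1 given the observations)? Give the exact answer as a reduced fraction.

Enumerate traces; 8 have nonzero weight after conditioning:
  (Z=2, Y=0, X=1) weight 3/49
  (Z=2, Y=1, X=0) weight 3/49
  (Z=2, Y=2, X=2) weight 3/196
  (Z=2, Y=3, X=1) weight 9/196
  (Z=3, Y=0, X=1) weight 3/56
  (Z=3, Y=1, X=0) weight 3/56
  (Z=3, Y=2, X=2) weight 1/56
  (Z=3, Y=3, X=1) weight 3/56
Group by Y:
  weight(Y=0) = 45/392
  weight(Y=1) = 45/392
  weight(Y=2) = 13/392
  weight(Y=3) = 39/392
Total weight = 45/392 + 45/392 + 13/392 + 39/392 = 71/196
P(Y=0 | obs) = 45/392 / 71/196 = 45/142
P(Y=1 | obs) = 45/392 / 71/196 = 45/142
P(Y=2 | obs) = 13/392 / 71/196 = 13/142
P(Y=3 | obs) = 39/392 / 71/196 = 39/142

P(Y = 1 | obs) = 45/142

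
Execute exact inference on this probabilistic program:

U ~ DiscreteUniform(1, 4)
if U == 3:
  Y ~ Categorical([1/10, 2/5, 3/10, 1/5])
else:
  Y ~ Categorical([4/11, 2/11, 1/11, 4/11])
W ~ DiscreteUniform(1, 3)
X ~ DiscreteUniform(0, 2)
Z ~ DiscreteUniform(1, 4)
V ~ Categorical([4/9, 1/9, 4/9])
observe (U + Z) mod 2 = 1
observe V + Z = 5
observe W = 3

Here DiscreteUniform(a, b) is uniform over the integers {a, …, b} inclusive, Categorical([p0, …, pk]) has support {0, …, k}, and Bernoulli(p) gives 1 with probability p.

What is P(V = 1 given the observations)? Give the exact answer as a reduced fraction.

Enumerate traces; 48 have nonzero weight after conditioning:
  (U=1, Y=0, W=3, X=0, Z=4, V=1) weight 1/3564
  (U=1, Y=0, W=3, X=1, Z=4, V=1) weight 1/3564
  (U=1, Y=0, W=3, X=2, Z=4, V=1) weight 1/3564
  (U=1, Y=1, W=3, X=0, Z=4, V=1) weight 1/7128
  (U=1, Y=1, W=3, X=1, Z=4, V=1) weight 1/7128
  (U=1, Y=1, W=3, X=2, Z=4, V=1) weight 1/7128
  (U=1, Y=2, W=3, X=0, Z=4, V=1) weight 1/14256
  (U=1, Y=2, W=3, X=1, Z=4, V=1) weight 1/14256
  (U=2, Y=0, W=3, X=0, Z=3, V=2) weight 1/891
  … 39 more
Group by V:
  weight(V=1) = 1/216
  weight(V=2) = 1/54
Total weight = 1/216 + 1/54 = 5/216
P(V=1 | obs) = 1/216 / 5/216 = 1/5
P(V=2 | obs) = 1/54 / 5/216 = 4/5

P(V = 1 | obs) = 1/5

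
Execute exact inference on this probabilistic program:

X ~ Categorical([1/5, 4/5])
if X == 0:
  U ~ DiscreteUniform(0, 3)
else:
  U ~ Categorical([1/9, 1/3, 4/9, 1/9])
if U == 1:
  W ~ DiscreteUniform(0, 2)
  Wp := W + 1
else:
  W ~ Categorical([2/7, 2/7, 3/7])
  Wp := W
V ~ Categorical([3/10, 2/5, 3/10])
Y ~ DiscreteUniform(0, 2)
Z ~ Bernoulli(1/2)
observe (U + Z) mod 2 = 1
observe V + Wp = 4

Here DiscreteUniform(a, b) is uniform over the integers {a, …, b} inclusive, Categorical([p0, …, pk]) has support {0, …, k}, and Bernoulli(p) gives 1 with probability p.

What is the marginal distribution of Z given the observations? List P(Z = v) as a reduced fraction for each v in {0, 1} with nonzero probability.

P(Z=0) = 578/1019, P(Z=1) = 441/1019

Enumerate traces; 30 have nonzero weight after conditioning:
  (X=0, U=0, W=2, V=2, Y=0, Z=1) weight 3/2800
  (X=0, U=0, W=2, V=2, Y=1, Z=1) weight 3/2800
  (X=0, U=0, W=2, V=2, Y=2, Z=1) weight 3/2800
  (X=0, U=1, W=1, V=2, Y=0, Z=0) weight 1/1200
  (X=0, U=1, W=1, V=2, Y=1, Z=0) weight 1/1200
  (X=0, U=1, W=1, V=2, Y=2, Z=0) weight 1/1200
  (X=0, U=1, W=2, V=1, Y=0, Z=0) weight 1/900
  (X=0, U=1, W=2, V=1, Y=1, Z=0) weight 1/900
  … 22 more
Group by Z:
  weight(Z=0) = 289/6300
  weight(Z=1) = 7/200
Total weight = 289/6300 + 7/200 = 1019/12600
P(Z=0 | obs) = 289/6300 / 1019/12600 = 578/1019
P(Z=1 | obs) = 7/200 / 1019/12600 = 441/1019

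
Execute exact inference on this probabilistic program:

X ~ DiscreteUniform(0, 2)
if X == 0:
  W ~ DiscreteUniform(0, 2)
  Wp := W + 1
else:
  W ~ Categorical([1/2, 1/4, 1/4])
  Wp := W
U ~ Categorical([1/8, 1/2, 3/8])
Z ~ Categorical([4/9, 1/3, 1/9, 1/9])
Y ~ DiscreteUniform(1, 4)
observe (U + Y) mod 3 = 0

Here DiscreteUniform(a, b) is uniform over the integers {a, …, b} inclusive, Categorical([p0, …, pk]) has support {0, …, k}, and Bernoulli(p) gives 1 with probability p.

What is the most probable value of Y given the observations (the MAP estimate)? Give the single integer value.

argmax_v P(Y = v | obs) = 2

Enumerate traces; 144 have nonzero weight after conditioning:
  (X=0, W=0, U=0, Z=0, Y=3) weight 1/648
  (X=0, W=0, U=0, Z=1, Y=3) weight 1/864
  (X=0, W=0, U=0, Z=2, Y=3) weight 1/2592
  (X=0, W=0, U=0, Z=3, Y=3) weight 1/2592
  (X=0, W=0, U=1, Z=0, Y=2) weight 1/162
  (X=0, W=0, U=1, Z=1, Y=2) weight 1/216
  (X=0, W=0, U=1, Z=2, Y=2) weight 1/648
  (X=0, W=0, U=1, Z=3, Y=2) weight 1/648
  (X=0, W=0, U=2, Z=0, Y=1) weight 1/216
  (X=0, W=0, U=2, Z=0, Y=4) weight 1/216
  … 134 more
Group by Y:
  weight(Y=1) = 3/32
  weight(Y=2) = 1/8
  weight(Y=3) = 1/32
  weight(Y=4) = 3/32
Total weight = 3/32 + 1/8 + 1/32 + 3/32 = 11/32
P(Y=1 | obs) = 3/32 / 11/32 = 3/11
P(Y=2 | obs) = 1/8 / 11/32 = 4/11
P(Y=3 | obs) = 1/32 / 11/32 = 1/11
P(Y=4 | obs) = 3/32 / 11/32 = 3/11
argmax = 2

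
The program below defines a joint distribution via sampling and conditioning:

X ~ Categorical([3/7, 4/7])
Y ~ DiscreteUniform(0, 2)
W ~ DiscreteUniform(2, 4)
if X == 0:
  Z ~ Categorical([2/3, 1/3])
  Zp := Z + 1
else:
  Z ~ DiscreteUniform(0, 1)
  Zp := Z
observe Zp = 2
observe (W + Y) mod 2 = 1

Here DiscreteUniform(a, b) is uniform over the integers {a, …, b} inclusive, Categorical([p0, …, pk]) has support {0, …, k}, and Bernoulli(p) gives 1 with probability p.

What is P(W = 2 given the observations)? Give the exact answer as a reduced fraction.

P(W = 2 | obs) = 1/4

Enumerate traces; 4 have nonzero weight after conditioning:
  (X=0, Y=0, W=3, Z=1) weight 1/63
  (X=0, Y=1, W=2, Z=1) weight 1/63
  (X=0, Y=1, W=4, Z=1) weight 1/63
  (X=0, Y=2, W=3, Z=1) weight 1/63
Group by W:
  weight(W=2) = 1/63
  weight(W=3) = 2/63
  weight(W=4) = 1/63
Total weight = 1/63 + 2/63 + 1/63 = 4/63
P(W=2 | obs) = 1/63 / 4/63 = 1/4
P(W=3 | obs) = 2/63 / 4/63 = 1/2
P(W=4 | obs) = 1/63 / 4/63 = 1/4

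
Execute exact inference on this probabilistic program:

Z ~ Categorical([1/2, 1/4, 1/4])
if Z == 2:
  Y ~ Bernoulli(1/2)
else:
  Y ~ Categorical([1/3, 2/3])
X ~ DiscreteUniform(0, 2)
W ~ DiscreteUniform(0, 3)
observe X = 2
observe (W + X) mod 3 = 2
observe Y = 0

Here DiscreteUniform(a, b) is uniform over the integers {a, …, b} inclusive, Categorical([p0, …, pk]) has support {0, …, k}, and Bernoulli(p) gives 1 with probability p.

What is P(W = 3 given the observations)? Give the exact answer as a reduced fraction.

Enumerate traces; 6 have nonzero weight after conditioning:
  (Z=0, Y=0, X=2, W=0) weight 1/72
  (Z=0, Y=0, X=2, W=3) weight 1/72
  (Z=1, Y=0, X=2, W=0) weight 1/144
  (Z=1, Y=0, X=2, W=3) weight 1/144
  (Z=2, Y=0, X=2, W=0) weight 1/96
  (Z=2, Y=0, X=2, W=3) weight 1/96
Group by W:
  weight(W=0) = 1/32
  weight(W=3) = 1/32
Total weight = 1/32 + 1/32 = 1/16
P(W=0 | obs) = 1/32 / 1/16 = 1/2
P(W=3 | obs) = 1/32 / 1/16 = 1/2

P(W = 3 | obs) = 1/2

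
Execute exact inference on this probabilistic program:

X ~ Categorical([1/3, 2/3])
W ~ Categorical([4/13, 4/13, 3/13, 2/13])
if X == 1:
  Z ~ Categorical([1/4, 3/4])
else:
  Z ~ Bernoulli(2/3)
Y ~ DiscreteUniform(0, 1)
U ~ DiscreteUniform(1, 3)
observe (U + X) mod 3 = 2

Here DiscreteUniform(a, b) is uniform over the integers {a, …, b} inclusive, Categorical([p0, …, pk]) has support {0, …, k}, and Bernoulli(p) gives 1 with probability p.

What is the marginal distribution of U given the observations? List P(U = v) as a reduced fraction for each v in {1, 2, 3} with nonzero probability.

P(U=1) = 2/3, P(U=2) = 1/3

Enumerate traces; 32 have nonzero weight after conditioning:
  (X=0, W=0, Z=0, Y=0, U=2) weight 2/351
  (X=0, W=0, Z=0, Y=1, U=2) weight 2/351
  (X=0, W=0, Z=1, Y=0, U=2) weight 4/351
  (X=0, W=0, Z=1, Y=1, U=2) weight 4/351
  (X=0, W=1, Z=0, Y=0, U=2) weight 2/351
  (X=0, W=1, Z=0, Y=1, U=2) weight 2/351
  (X=0, W=1, Z=1, Y=0, U=2) weight 4/351
  (X=0, W=1, Z=1, Y=1, U=2) weight 4/351
  (X=1, W=0, Z=0, Y=0, U=1) weight 1/117
  … 23 more
Group by U:
  weight(U=1) = 2/9
  weight(U=2) = 1/9
Total weight = 2/9 + 1/9 = 1/3
P(U=1 | obs) = 2/9 / 1/3 = 2/3
P(U=2 | obs) = 1/9 / 1/3 = 1/3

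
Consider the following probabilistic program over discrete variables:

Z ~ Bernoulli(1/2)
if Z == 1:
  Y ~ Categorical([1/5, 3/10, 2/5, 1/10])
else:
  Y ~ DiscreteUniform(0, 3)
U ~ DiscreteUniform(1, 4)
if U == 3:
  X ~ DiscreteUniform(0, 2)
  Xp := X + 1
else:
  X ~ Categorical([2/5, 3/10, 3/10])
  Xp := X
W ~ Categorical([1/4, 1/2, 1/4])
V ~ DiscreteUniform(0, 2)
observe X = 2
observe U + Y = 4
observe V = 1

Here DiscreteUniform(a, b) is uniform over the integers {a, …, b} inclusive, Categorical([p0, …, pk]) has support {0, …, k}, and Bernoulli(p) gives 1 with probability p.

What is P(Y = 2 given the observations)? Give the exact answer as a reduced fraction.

P(Y = 2 | obs) = 117/371

Enumerate traces; 24 have nonzero weight after conditioning:
  (Z=0, Y=0, U=4, X=2, W=0, V=1) weight 1/1280
  (Z=0, Y=0, U=4, X=2, W=1, V=1) weight 1/640
  (Z=0, Y=0, U=4, X=2, W=2, V=1) weight 1/1280
  (Z=0, Y=1, U=3, X=2, W=0, V=1) weight 1/1152
  (Z=0, Y=1, U=3, X=2, W=1, V=1) weight 1/576
  (Z=0, Y=1, U=3, X=2, W=2, V=1) weight 1/1152
  (Z=0, Y=2, U=2, X=2, W=0, V=1) weight 1/1280
  (Z=0, Y=2, U=2, X=2, W=1, V=1) weight 1/640
  (Z=0, Y=3, U=1, X=2, W=0, V=1) weight 1/1280
  … 15 more
Group by Y:
  weight(Y=0) = 9/1600
  weight(Y=1) = 11/1440
  weight(Y=2) = 13/1600
  weight(Y=3) = 7/1600
Total weight = 9/1600 + 11/1440 + 13/1600 + 7/1600 = 371/14400
P(Y=0 | obs) = 9/1600 / 371/14400 = 81/371
P(Y=1 | obs) = 11/1440 / 371/14400 = 110/371
P(Y=2 | obs) = 13/1600 / 371/14400 = 117/371
P(Y=3 | obs) = 7/1600 / 371/14400 = 9/53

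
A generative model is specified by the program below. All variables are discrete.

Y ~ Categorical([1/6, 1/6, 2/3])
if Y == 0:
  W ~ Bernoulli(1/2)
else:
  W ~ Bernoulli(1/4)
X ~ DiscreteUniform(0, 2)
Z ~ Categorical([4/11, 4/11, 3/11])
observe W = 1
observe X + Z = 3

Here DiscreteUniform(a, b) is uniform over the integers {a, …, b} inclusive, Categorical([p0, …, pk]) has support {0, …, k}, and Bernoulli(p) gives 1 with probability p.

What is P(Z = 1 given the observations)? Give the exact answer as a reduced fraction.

Enumerate traces; 6 have nonzero weight after conditioning:
  (Y=0, W=1, X=1, Z=2) weight 1/132
  (Y=0, W=1, X=2, Z=1) weight 1/99
  (Y=1, W=1, X=1, Z=2) weight 1/264
  (Y=1, W=1, X=2, Z=1) weight 1/198
  (Y=2, W=1, X=1, Z=2) weight 1/66
  (Y=2, W=1, X=2, Z=1) weight 2/99
Group by Z:
  weight(Z=1) = 7/198
  weight(Z=2) = 7/264
Total weight = 7/198 + 7/264 = 49/792
P(Z=1 | obs) = 7/198 / 49/792 = 4/7
P(Z=2 | obs) = 7/264 / 49/792 = 3/7

P(Z = 1 | obs) = 4/7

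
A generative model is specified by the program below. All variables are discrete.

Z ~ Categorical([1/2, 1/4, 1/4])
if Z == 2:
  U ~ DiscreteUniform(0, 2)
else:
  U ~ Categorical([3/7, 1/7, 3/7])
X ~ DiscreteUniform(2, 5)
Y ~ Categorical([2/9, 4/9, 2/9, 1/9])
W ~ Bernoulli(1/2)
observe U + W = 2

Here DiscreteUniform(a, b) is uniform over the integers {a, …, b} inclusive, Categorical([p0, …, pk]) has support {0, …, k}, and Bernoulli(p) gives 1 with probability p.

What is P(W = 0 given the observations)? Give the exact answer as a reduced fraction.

P(W = 0 | obs) = 17/25

Enumerate traces; 96 have nonzero weight after conditioning:
  (Z=0, U=1, X=2, Y=0, W=1) weight 1/504
  (Z=0, U=1, X=2, Y=1, W=1) weight 1/252
  (Z=0, U=1, X=2, Y=2, W=1) weight 1/504
  (Z=0, U=1, X=2, Y=3, W=1) weight 1/1008
  (Z=0, U=1, X=3, Y=0, W=1) weight 1/504
  (Z=0, U=1, X=3, Y=1, W=1) weight 1/252
  (Z=0, U=1, X=3, Y=2, W=1) weight 1/504
  (Z=0, U=1, X=3, Y=3, W=1) weight 1/1008
  (Z=0, U=2, X=2, Y=0, W=0) weight 1/168
  … 87 more
Group by W:
  weight(W=0) = 17/84
  weight(W=1) = 2/21
Total weight = 17/84 + 2/21 = 25/84
P(W=0 | obs) = 17/84 / 25/84 = 17/25
P(W=1 | obs) = 2/21 / 25/84 = 8/25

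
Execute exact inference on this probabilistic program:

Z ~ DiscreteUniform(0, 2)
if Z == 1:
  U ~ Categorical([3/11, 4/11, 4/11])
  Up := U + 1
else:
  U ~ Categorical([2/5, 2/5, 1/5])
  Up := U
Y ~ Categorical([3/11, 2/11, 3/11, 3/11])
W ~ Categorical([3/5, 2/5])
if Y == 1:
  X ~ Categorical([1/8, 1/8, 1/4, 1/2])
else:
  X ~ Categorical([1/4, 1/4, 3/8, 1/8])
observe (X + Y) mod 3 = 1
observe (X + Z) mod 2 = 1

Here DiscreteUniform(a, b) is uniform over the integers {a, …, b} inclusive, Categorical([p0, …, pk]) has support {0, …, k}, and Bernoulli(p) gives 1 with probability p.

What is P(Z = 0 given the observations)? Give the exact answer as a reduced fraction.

Enumerate traces; 48 have nonzero weight after conditioning:
  (Z=0, U=0, Y=0, W=0, X=1) weight 3/550
  (Z=0, U=0, Y=0, W=1, X=1) weight 1/275
  (Z=0, U=0, Y=1, W=0, X=3) weight 2/275
  (Z=0, U=0, Y=1, W=1, X=3) weight 4/825
  (Z=0, U=0, Y=3, W=0, X=1) weight 3/550
  (Z=0, U=0, Y=3, W=1, X=1) weight 1/275
  (Z=0, U=1, Y=0, W=0, X=1) weight 3/550
  (Z=0, U=1, Y=0, W=1, X=1) weight 1/275
  (Z=1, U=0, Y=1, W=0, X=0) weight 3/2420
  (Z=2, U=0, Y=0, W=0, X=1) weight 3/550
  … 38 more
Group by Z:
  weight(Z=0) = 5/66
  weight(Z=1) = 1/24
  weight(Z=2) = 5/66
Total weight = 5/66 + 1/24 + 5/66 = 17/88
P(Z=0 | obs) = 5/66 / 17/88 = 20/51
P(Z=1 | obs) = 1/24 / 17/88 = 11/51
P(Z=2 | obs) = 5/66 / 17/88 = 20/51

P(Z = 0 | obs) = 20/51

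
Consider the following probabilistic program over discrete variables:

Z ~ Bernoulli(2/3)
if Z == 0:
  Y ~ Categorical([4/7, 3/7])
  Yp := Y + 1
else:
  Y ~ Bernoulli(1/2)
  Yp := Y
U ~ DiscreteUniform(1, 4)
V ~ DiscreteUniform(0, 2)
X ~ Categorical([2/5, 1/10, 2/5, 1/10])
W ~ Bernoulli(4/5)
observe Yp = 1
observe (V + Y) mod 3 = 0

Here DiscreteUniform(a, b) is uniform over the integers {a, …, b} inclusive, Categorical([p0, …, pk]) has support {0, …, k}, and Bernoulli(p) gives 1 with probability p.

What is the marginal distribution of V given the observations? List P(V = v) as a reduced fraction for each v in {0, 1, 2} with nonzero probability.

Enumerate traces; 64 have nonzero weight after conditioning:
  (Z=0, Y=0, U=1, V=0, X=0, W=0) weight 2/1575
  (Z=0, Y=0, U=1, V=0, X=0, W=1) weight 8/1575
  (Z=0, Y=0, U=1, V=0, X=1, W=0) weight 1/3150
  (Z=0, Y=0, U=1, V=0, X=1, W=1) weight 2/1575
  (Z=0, Y=0, U=1, V=0, X=2, W=0) weight 2/1575
  (Z=0, Y=0, U=1, V=0, X=2, W=1) weight 8/1575
  (Z=0, Y=0, U=1, V=0, X=3, W=0) weight 1/3150
  (Z=0, Y=0, U=1, V=0, X=3, W=1) weight 2/1575
  (Z=1, Y=1, U=1, V=2, X=0, W=0) weight 1/450
  … 55 more
Group by V:
  weight(V=0) = 4/63
  weight(V=2) = 1/9
Total weight = 4/63 + 1/9 = 11/63
P(V=0 | obs) = 4/63 / 11/63 = 4/11
P(V=2 | obs) = 1/9 / 11/63 = 7/11

P(V=0) = 4/11, P(V=2) = 7/11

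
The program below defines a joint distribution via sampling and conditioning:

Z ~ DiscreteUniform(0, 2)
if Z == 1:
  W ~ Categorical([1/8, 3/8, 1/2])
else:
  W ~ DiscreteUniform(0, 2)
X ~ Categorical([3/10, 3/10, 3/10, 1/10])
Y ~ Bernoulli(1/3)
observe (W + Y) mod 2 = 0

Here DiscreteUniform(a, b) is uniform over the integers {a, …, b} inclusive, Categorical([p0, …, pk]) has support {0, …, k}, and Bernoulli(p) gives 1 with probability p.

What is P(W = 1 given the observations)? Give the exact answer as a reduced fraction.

P(W = 1 | obs) = 25/119

Enumerate traces; 36 have nonzero weight after conditioning:
  (Z=0, W=0, X=0, Y=0) weight 1/45
  (Z=0, W=0, X=1, Y=0) weight 1/45
  (Z=0, W=0, X=2, Y=0) weight 1/45
  (Z=0, W=0, X=3, Y=0) weight 1/135
  (Z=0, W=1, X=0, Y=1) weight 1/90
  (Z=0, W=1, X=1, Y=1) weight 1/90
  (Z=0, W=1, X=2, Y=1) weight 1/90
  (Z=0, W=1, X=3, Y=1) weight 1/270
  (Z=0, W=2, X=0, Y=0) weight 1/45
  … 27 more
Group by W:
  weight(W=0) = 19/108
  weight(W=1) = 25/216
  weight(W=2) = 7/27
Total weight = 19/108 + 25/216 + 7/27 = 119/216
P(W=0 | obs) = 19/108 / 119/216 = 38/119
P(W=1 | obs) = 25/216 / 119/216 = 25/119
P(W=2 | obs) = 7/27 / 119/216 = 8/17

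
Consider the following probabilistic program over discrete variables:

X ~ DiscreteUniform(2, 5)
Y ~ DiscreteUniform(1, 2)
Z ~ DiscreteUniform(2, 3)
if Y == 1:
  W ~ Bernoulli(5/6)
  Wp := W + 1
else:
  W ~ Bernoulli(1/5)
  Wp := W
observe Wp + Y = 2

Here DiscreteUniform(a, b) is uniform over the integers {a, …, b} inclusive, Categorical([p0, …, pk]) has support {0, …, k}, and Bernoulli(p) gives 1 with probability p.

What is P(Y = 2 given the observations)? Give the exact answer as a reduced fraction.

P(Y = 2 | obs) = 24/29

Enumerate traces; 16 have nonzero weight after conditioning:
  (X=2, Y=1, Z=2, W=0) weight 1/96
  (X=2, Y=1, Z=3, W=0) weight 1/96
  (X=2, Y=2, Z=2, W=0) weight 1/20
  (X=2, Y=2, Z=3, W=0) weight 1/20
  (X=3, Y=1, Z=2, W=0) weight 1/96
  (X=3, Y=1, Z=3, W=0) weight 1/96
  (X=3, Y=2, Z=2, W=0) weight 1/20
  (X=3, Y=2, Z=3, W=0) weight 1/20
  … 8 more
Group by Y:
  weight(Y=1) = 1/12
  weight(Y=2) = 2/5
Total weight = 1/12 + 2/5 = 29/60
P(Y=1 | obs) = 1/12 / 29/60 = 5/29
P(Y=2 | obs) = 2/5 / 29/60 = 24/29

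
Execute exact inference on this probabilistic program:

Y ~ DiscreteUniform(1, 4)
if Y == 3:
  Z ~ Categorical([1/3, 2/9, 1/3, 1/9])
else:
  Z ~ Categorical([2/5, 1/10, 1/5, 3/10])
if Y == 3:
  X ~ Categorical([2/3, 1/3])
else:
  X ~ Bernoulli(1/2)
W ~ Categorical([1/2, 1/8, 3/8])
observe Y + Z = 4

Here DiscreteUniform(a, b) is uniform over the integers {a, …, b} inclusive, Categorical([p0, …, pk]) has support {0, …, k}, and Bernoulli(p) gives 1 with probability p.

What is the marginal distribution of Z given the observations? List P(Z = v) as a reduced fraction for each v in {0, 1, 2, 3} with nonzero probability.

P(Z=0) = 36/101, P(Z=1) = 20/101, P(Z=2) = 18/101, P(Z=3) = 27/101

Enumerate traces; 24 have nonzero weight after conditioning:
  (Y=1, Z=3, X=0, W=0) weight 3/160
  (Y=1, Z=3, X=0, W=1) weight 3/640
  (Y=1, Z=3, X=0, W=2) weight 9/640
  (Y=1, Z=3, X=1, W=0) weight 3/160
  (Y=1, Z=3, X=1, W=1) weight 3/640
  (Y=1, Z=3, X=1, W=2) weight 9/640
  (Y=2, Z=2, X=0, W=0) weight 1/80
  (Y=2, Z=2, X=0, W=1) weight 1/320
  (Y=3, Z=1, X=0, W=0) weight 1/54
  (Y=4, Z=0, X=0, W=0) weight 1/40
  … 14 more
Group by Z:
  weight(Z=0) = 1/10
  weight(Z=1) = 1/18
  weight(Z=2) = 1/20
  weight(Z=3) = 3/40
Total weight = 1/10 + 1/18 + 1/20 + 3/40 = 101/360
P(Z=0 | obs) = 1/10 / 101/360 = 36/101
P(Z=1 | obs) = 1/18 / 101/360 = 20/101
P(Z=2 | obs) = 1/20 / 101/360 = 18/101
P(Z=3 | obs) = 3/40 / 101/360 = 27/101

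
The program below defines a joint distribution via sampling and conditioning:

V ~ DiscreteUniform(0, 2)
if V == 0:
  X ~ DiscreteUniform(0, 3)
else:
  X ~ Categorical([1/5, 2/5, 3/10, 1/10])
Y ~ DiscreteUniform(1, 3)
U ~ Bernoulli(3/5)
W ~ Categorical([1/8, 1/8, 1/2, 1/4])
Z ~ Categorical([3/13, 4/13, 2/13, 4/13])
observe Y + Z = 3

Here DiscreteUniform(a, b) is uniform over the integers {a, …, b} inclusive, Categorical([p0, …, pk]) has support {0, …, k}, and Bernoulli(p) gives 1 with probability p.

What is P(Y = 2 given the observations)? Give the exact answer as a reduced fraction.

Enumerate traces; 288 have nonzero weight after conditioning:
  (V=0, X=0, Y=1, U=0, W=0, Z=2) weight 1/4680
  (V=0, X=0, Y=1, U=0, W=1, Z=2) weight 1/4680
  (V=0, X=0, Y=1, U=0, W=2, Z=2) weight 1/1170
  (V=0, X=0, Y=1, U=0, W=3, Z=2) weight 1/2340
  (V=0, X=0, Y=1, U=1, W=0, Z=2) weight 1/3120
  (V=0, X=0, Y=1, U=1, W=1, Z=2) weight 1/3120
  (V=0, X=0, Y=1, U=1, W=2, Z=2) weight 1/780
  (V=0, X=0, Y=1, U=1, W=3, Z=2) weight 1/1560
  (V=0, X=0, Y=2, U=0, W=0, Z=1) weight 1/2340
  (V=0, X=0, Y=3, U=0, W=0, Z=0) weight 1/3120
  … 278 more
Group by Y:
  weight(Y=1) = 2/39
  weight(Y=2) = 4/39
  weight(Y=3) = 1/13
Total weight = 2/39 + 4/39 + 1/13 = 3/13
P(Y=1 | obs) = 2/39 / 3/13 = 2/9
P(Y=2 | obs) = 4/39 / 3/13 = 4/9
P(Y=3 | obs) = 1/13 / 3/13 = 1/3

P(Y = 2 | obs) = 4/9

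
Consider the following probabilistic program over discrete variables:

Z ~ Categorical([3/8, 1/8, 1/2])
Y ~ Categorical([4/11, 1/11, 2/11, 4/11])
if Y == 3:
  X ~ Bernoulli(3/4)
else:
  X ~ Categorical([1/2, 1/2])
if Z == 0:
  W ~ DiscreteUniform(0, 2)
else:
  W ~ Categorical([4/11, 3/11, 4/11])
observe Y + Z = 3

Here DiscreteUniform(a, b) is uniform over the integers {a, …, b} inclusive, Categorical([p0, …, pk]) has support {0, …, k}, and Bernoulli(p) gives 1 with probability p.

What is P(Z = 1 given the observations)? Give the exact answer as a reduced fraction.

P(Z = 1 | obs) = 1/9

Enumerate traces; 18 have nonzero weight after conditioning:
  (Z=0, Y=3, X=0, W=0) weight 1/88
  (Z=0, Y=3, X=0, W=1) weight 1/88
  (Z=0, Y=3, X=0, W=2) weight 1/88
  (Z=0, Y=3, X=1, W=0) weight 3/88
  (Z=0, Y=3, X=1, W=1) weight 3/88
  (Z=0, Y=3, X=1, W=2) weight 3/88
  (Z=1, Y=2, X=0, W=0) weight 1/242
  (Z=1, Y=2, X=0, W=1) weight 3/968
  (Z=2, Y=1, X=0, W=0) weight 1/121
  … 9 more
Group by Z:
  weight(Z=0) = 3/22
  weight(Z=1) = 1/44
  weight(Z=2) = 1/22
Total weight = 3/22 + 1/44 + 1/22 = 9/44
P(Z=0 | obs) = 3/22 / 9/44 = 2/3
P(Z=1 | obs) = 1/44 / 9/44 = 1/9
P(Z=2 | obs) = 1/22 / 9/44 = 2/9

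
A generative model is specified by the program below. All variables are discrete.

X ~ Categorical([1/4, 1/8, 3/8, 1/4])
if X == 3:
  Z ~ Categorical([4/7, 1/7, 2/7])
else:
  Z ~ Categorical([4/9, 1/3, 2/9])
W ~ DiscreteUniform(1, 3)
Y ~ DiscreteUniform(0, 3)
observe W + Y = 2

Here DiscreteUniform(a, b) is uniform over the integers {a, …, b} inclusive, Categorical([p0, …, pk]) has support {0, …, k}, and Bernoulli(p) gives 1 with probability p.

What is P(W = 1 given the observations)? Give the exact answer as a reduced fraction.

P(W = 1 | obs) = 1/2

Enumerate traces; 24 have nonzero weight after conditioning:
  (X=0, Z=0, W=1, Y=1) weight 1/108
  (X=0, Z=0, W=2, Y=0) weight 1/108
  (X=0, Z=1, W=1, Y=1) weight 1/144
  (X=0, Z=1, W=2, Y=0) weight 1/144
  (X=0, Z=2, W=1, Y=1) weight 1/216
  (X=0, Z=2, W=2, Y=0) weight 1/216
  (X=1, Z=0, W=1, Y=1) weight 1/216
  (X=1, Z=0, W=2, Y=0) weight 1/216
  … 16 more
Group by W:
  weight(W=1) = 1/12
  weight(W=2) = 1/12
Total weight = 1/12 + 1/12 = 1/6
P(W=1 | obs) = 1/12 / 1/6 = 1/2
P(W=2 | obs) = 1/12 / 1/6 = 1/2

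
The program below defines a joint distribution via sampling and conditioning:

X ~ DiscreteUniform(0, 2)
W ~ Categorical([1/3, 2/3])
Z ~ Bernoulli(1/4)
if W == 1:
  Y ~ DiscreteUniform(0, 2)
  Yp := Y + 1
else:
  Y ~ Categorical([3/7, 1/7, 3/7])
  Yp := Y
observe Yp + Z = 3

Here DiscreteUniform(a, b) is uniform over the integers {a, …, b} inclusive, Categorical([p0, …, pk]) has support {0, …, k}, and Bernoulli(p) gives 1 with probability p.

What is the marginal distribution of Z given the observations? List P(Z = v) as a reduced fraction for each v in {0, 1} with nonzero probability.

P(Z=0) = 42/65, P(Z=1) = 23/65

Enumerate traces; 9 have nonzero weight after conditioning:
  (X=0, W=0, Z=1, Y=2) weight 1/84
  (X=0, W=1, Z=0, Y=2) weight 1/18
  (X=0, W=1, Z=1, Y=1) weight 1/54
  (X=1, W=0, Z=1, Y=2) weight 1/84
  (X=1, W=1, Z=0, Y=2) weight 1/18
  (X=1, W=1, Z=1, Y=1) weight 1/54
  (X=2, W=0, Z=1, Y=2) weight 1/84
  (X=2, W=1, Z=0, Y=2) weight 1/18
  … 1 more
Group by Z:
  weight(Z=0) = 1/6
  weight(Z=1) = 23/252
Total weight = 1/6 + 23/252 = 65/252
P(Z=0 | obs) = 1/6 / 65/252 = 42/65
P(Z=1 | obs) = 23/252 / 65/252 = 23/65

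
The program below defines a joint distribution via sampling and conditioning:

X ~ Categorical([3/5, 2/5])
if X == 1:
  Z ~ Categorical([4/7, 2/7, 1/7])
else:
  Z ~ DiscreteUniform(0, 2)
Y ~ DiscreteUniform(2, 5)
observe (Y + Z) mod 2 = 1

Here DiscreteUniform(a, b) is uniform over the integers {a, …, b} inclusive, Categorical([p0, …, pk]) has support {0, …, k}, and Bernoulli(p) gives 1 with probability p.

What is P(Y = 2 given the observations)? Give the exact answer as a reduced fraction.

Enumerate traces; 12 have nonzero weight after conditioning:
  (X=0, Z=0, Y=3) weight 1/20
  (X=0, Z=0, Y=5) weight 1/20
  (X=0, Z=1, Y=2) weight 1/20
  (X=0, Z=1, Y=4) weight 1/20
  (X=0, Z=2, Y=3) weight 1/20
  (X=0, Z=2, Y=5) weight 1/20
  (X=1, Z=0, Y=3) weight 2/35
  (X=1, Z=0, Y=5) weight 2/35
  … 4 more
Group by Y:
  weight(Y=2) = 11/140
  weight(Y=3) = 6/35
  weight(Y=4) = 11/140
  weight(Y=5) = 6/35
Total weight = 11/140 + 6/35 + 11/140 + 6/35 = 1/2
P(Y=2 | obs) = 11/140 / 1/2 = 11/70
P(Y=3 | obs) = 6/35 / 1/2 = 12/35
P(Y=4 | obs) = 11/140 / 1/2 = 11/70
P(Y=5 | obs) = 6/35 / 1/2 = 12/35

P(Y = 2 | obs) = 11/70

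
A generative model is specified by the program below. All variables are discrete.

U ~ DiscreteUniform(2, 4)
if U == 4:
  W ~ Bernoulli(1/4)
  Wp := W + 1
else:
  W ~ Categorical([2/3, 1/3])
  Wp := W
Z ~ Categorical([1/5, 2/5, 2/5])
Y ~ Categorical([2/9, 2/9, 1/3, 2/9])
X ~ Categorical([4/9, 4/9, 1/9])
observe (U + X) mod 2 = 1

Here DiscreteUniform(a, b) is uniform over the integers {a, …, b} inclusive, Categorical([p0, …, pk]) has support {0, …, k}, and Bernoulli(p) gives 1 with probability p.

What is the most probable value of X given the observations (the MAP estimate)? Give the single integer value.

Enumerate traces; 96 have nonzero weight after conditioning:
  (U=2, W=0, Z=0, Y=0, X=1) weight 16/3645
  (U=2, W=0, Z=0, Y=1, X=1) weight 16/3645
  (U=2, W=0, Z=0, Y=2, X=1) weight 8/1215
  (U=2, W=0, Z=0, Y=3, X=1) weight 16/3645
  (U=2, W=0, Z=1, Y=0, X=1) weight 32/3645
  (U=2, W=0, Z=1, Y=1, X=1) weight 32/3645
  (U=2, W=0, Z=1, Y=2, X=1) weight 16/1215
  (U=2, W=0, Z=1, Y=3, X=1) weight 32/3645
  (U=3, W=0, Z=0, Y=0, X=0) weight 16/3645
  (U=3, W=0, Z=0, Y=0, X=2) weight 4/3645
  … 86 more
Group by X:
  weight(X=0) = 4/27
  weight(X=1) = 8/27
  weight(X=2) = 1/27
Total weight = 4/27 + 8/27 + 1/27 = 13/27
P(X=0 | obs) = 4/27 / 13/27 = 4/13
P(X=1 | obs) = 8/27 / 13/27 = 8/13
P(X=2 | obs) = 1/27 / 13/27 = 1/13
argmax = 1

argmax_v P(X = v | obs) = 1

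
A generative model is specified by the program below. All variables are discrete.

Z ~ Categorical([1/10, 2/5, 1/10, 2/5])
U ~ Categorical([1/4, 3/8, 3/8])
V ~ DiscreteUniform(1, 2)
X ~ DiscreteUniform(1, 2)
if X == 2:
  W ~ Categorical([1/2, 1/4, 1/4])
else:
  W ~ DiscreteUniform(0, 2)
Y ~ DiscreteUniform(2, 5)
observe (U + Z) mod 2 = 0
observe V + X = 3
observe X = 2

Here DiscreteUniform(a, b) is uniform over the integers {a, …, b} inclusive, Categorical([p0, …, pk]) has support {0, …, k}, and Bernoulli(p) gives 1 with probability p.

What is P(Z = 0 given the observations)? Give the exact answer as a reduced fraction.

Enumerate traces; 72 have nonzero weight after conditioning:
  (Z=0, U=0, V=1, X=2, W=0, Y=2) weight 1/1280
  (Z=0, U=0, V=1, X=2, W=0, Y=3) weight 1/1280
  (Z=0, U=0, V=1, X=2, W=0, Y=4) weight 1/1280
  (Z=0, U=0, V=1, X=2, W=0, Y=5) weight 1/1280
  (Z=0, U=0, V=1, X=2, W=1, Y=2) weight 1/2560
  (Z=0, U=0, V=1, X=2, W=1, Y=3) weight 1/2560
  (Z=0, U=0, V=1, X=2, W=1, Y=4) weight 1/2560
  (Z=0, U=0, V=1, X=2, W=1, Y=5) weight 1/2560
  (Z=1, U=1, V=1, X=2, W=0, Y=2) weight 3/640
  (Z=2, U=0, V=1, X=2, W=0, Y=2) weight 1/1280
  … 62 more
Group by Z:
  weight(Z=0) = 1/64
  weight(Z=1) = 3/80
  weight(Z=2) = 1/64
  weight(Z=3) = 3/80
Total weight = 1/64 + 3/80 + 1/64 + 3/80 = 17/160
P(Z=0 | obs) = 1/64 / 17/160 = 5/34
P(Z=1 | obs) = 3/80 / 17/160 = 6/17
P(Z=2 | obs) = 1/64 / 17/160 = 5/34
P(Z=3 | obs) = 3/80 / 17/160 = 6/17

P(Z = 0 | obs) = 5/34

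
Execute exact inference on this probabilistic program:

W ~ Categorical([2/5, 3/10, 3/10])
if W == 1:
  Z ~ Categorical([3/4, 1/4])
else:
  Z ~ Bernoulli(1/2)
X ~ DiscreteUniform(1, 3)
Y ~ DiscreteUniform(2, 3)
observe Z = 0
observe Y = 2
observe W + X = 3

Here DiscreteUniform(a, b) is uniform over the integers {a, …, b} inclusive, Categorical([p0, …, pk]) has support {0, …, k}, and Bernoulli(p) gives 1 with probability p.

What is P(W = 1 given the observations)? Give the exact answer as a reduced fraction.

Enumerate traces; 3 have nonzero weight after conditioning:
  (W=0, Z=0, X=3, Y=2) weight 1/30
  (W=1, Z=0, X=2, Y=2) weight 3/80
  (W=2, Z=0, X=1, Y=2) weight 1/40
Group by W:
  weight(W=0) = 1/30
  weight(W=1) = 3/80
  weight(W=2) = 1/40
Total weight = 1/30 + 3/80 + 1/40 = 23/240
P(W=0 | obs) = 1/30 / 23/240 = 8/23
P(W=1 | obs) = 3/80 / 23/240 = 9/23
P(W=2 | obs) = 1/40 / 23/240 = 6/23

P(W = 1 | obs) = 9/23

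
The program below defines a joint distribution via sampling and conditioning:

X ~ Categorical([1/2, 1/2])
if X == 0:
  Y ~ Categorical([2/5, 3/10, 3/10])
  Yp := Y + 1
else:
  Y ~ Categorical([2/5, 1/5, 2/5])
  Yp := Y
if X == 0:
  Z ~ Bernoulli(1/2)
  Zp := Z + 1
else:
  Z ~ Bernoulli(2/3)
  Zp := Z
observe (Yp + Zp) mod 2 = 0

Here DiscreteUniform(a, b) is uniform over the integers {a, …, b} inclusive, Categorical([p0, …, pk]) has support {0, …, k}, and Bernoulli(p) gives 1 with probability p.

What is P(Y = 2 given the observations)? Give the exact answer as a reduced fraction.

Enumerate traces; 6 have nonzero weight after conditioning:
  (X=0, Y=0, Z=0) weight 1/10
  (X=0, Y=1, Z=1) weight 3/40
  (X=0, Y=2, Z=0) weight 3/40
  (X=1, Y=0, Z=0) weight 1/15
  (X=1, Y=1, Z=1) weight 1/15
  (X=1, Y=2, Z=0) weight 1/15
Group by Y:
  weight(Y=0) = 1/6
  weight(Y=1) = 17/120
  weight(Y=2) = 17/120
Total weight = 1/6 + 17/120 + 17/120 = 9/20
P(Y=0 | obs) = 1/6 / 9/20 = 10/27
P(Y=1 | obs) = 17/120 / 9/20 = 17/54
P(Y=2 | obs) = 17/120 / 9/20 = 17/54

P(Y = 2 | obs) = 17/54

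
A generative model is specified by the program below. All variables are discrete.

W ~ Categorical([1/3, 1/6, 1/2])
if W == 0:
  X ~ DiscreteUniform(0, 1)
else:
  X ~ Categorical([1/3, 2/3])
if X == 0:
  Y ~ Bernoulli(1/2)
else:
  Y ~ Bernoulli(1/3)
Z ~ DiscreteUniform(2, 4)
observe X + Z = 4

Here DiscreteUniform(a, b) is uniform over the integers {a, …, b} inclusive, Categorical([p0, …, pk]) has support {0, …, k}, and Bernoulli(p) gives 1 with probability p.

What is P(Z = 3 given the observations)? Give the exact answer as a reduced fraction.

Enumerate traces; 12 have nonzero weight after conditioning:
  (W=0, X=0, Y=0, Z=4) weight 1/36
  (W=0, X=0, Y=1, Z=4) weight 1/36
  (W=0, X=1, Y=0, Z=3) weight 1/27
  (W=0, X=1, Y=1, Z=3) weight 1/54
  (W=1, X=0, Y=0, Z=4) weight 1/108
  (W=1, X=0, Y=1, Z=4) weight 1/108
  (W=1, X=1, Y=0, Z=3) weight 2/81
  (W=1, X=1, Y=1, Z=3) weight 1/81
  … 4 more
Group by Z:
  weight(Z=3) = 11/54
  weight(Z=4) = 7/54
Total weight = 11/54 + 7/54 = 1/3
P(Z=3 | obs) = 11/54 / 1/3 = 11/18
P(Z=4 | obs) = 7/54 / 1/3 = 7/18

P(Z = 3 | obs) = 11/18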